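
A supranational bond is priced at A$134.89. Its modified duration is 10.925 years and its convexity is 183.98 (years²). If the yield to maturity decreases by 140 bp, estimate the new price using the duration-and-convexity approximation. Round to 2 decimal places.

A$157.95

Duration effect: -D_mod·Δy = -10.925 × (-0.014) = +0.152950
Convexity effect: ½·C·(Δy)² = 0.5 × 183.98 × (-0.014)² = +0.01803004
ΔP/P ≈ +0.152950 + 0.01803004 = +0.17098004
New price ≈ 134.89 × (1 + 0.17098004) = 157.9534975956.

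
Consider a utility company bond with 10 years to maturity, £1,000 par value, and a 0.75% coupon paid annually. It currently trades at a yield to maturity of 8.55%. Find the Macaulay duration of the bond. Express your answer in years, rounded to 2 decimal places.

Periodic yield y = 0.0855. Discount each cash flow and weight by its year:
  t   CF        PV=CF/(1+0.0855)^t    t·PV
  1         7.50         6.9093         6.9093
  2         7.50         6.3650        12.7301
  3         7.50         5.8637        17.5911
  4         7.50         5.4018        21.6074
  5         7.50         4.9764        24.8818
  6         7.50         4.5844        27.5064
  7         7.50         4.2233        29.5631
  8         7.50         3.8907        31.1252
  9         7.50         3.5842        32.2578
  10    1,007.50       443.5543     4,435.5428
  Σ                    489.3531     4,639.7151
Price P = Σ PV = 489.3531.
Macaulay duration = Σ(t·PV) / P = 4,639.7151 / 489.3531 = 9.48132 years.

9.48 years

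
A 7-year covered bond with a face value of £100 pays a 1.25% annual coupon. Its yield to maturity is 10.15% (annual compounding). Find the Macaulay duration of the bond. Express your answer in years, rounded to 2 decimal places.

6.64 years

Periodic yield y = 0.1015. Discount each cash flow and weight by its year:
  t   CF        PV=CF/(1+0.1015)^t    t·PV
  1         1.25         1.1348         1.1348
  2         1.25         1.0302         2.0605
  3         1.25         0.9353         2.8059
  4         1.25         0.8491         3.3965
  5         1.25         0.7709         3.8544
  6         1.25         0.6998         4.1991
  7       101.25        51.4640       360.2480
  Σ                     56.8842       377.6992
Price P = Σ PV = 56.8842.
Macaulay duration = Σ(t·PV) / P = 377.6992 / 56.8842 = 6.63979 years.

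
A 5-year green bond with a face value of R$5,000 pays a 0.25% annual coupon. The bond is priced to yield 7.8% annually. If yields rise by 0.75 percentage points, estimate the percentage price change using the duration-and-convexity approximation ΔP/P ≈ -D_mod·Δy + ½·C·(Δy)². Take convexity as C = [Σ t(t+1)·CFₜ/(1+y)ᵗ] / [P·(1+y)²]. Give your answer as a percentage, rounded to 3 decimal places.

With y = 0.078:
  t   CF        PV=CF/(1+0.078)^t    t·PV        t(t+1)·PV
  1        12.50        11.5955        11.5955          23.1911
  2        12.50        10.7565        21.5131          64.5392
  3        12.50         9.9782        29.9347         119.7388
  4        12.50         9.2562        37.0250         185.1250
  5     5,012.50     3,443.1868    17,215.9339     103,295.6032
  Σ                  3,484.7733    17,316.0022     103,688.1973
P = 3,484.7733; D_Mac = 4.96905 yrs; D_mod = 4.60951 yrs; C = 25.60456.
Duration effect: -4.60951 × (+0.0075) = -0.034571
Convexity effect: 0.5 × 25.60456 × (0.0075)² = +0.0007201
ΔP/P ≈ -0.034571 + 0.0007201 = -0.033851 = -3.3851%.

-3.385%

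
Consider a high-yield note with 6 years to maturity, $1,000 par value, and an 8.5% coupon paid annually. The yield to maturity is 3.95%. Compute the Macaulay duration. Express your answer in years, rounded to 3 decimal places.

5.059 years

Periodic yield y = 0.0395. Discount each cash flow and weight by its year:
  t   CF        PV=CF/(1+0.0395)^t    t·PV
  1        85.00        81.7701        81.7701
  2        85.00        78.6629       157.3258
  3        85.00        75.6738       227.0213
  4        85.00        72.7983       291.1930
  5        85.00        70.0320       350.1599
  6     1,085.00       859.9690     5,159.8138
  Σ                  1,238.9060     6,267.2839
Price P = Σ PV = 1,238.9060.
Macaulay duration = Σ(t·PV) / P = 6,267.2839 / 1,238.9060 = 5.05872 years.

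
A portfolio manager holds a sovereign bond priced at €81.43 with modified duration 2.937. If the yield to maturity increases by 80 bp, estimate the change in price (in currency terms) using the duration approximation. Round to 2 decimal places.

Duration approximation: ΔP/P ≈ -D_mod · Δy = -2.937 × (+0.008) = -0.023496.
ΔP ≈ 81.43 × (-0.023496) = -1.91327928.

-€1.91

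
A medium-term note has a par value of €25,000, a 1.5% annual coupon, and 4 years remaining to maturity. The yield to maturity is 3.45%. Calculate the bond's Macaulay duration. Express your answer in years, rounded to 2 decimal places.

3.91 years

Periodic yield y = 0.0345. Discount each cash flow and weight by its year:
  t   CF        PV=CF/(1+0.0345)^t    t·PV
  1       375.00       362.4940       362.4940
  2       375.00       350.4050       700.8100
  3       375.00       338.7192     1,016.1575
  4    25,375.00    22,155.6283    88,622.5133
  Σ                 23,207.2464    90,701.9747
Price P = Σ PV = 23,207.2464.
Macaulay duration = Σ(t·PV) / P = 90,701.9747 / 23,207.2464 = 3.90835 years.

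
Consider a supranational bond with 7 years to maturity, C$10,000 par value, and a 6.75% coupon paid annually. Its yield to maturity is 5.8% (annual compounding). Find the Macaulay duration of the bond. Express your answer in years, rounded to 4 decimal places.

Periodic yield y = 0.058. Discount each cash flow and weight by its year:
  t   CF        PV=CF/(1+0.058)^t    t·PV
  1       675.00       637.9962       637.9962
  2       675.00       603.0210     1,206.0420
  3       675.00       569.9631     1,709.8894
  4       675.00       538.7175     2,154.8701
  5       675.00       509.1848     2,545.9240
  6       675.00       481.2711     2,887.6265
  7    10,675.00     7,193.9632    50,357.7422
  Σ                 10,534.1169    61,500.0904
Price P = Σ PV = 10,534.1169.
Macaulay duration = Σ(t·PV) / P = 61,500.0904 / 10,534.1169 = 5.83818 years.

5.8382 years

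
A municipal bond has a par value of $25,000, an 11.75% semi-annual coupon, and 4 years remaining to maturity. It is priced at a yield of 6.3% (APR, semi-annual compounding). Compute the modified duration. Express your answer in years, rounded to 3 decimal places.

Periodic yield y = 0.0315. First find Macaulay duration:
  t   CF        PV=CF/(1+0.0315)^t    t·PV
  1     1,468.75     1,423.8972     1,423.8972
  2     1,468.75     1,380.4142     2,760.8284
  3     1,468.75     1,338.2590     4,014.7771
  4     1,468.75     1,297.3912     5,189.5648
  5     1,468.75     1,257.7714     6,288.8570
  6     1,468.75     1,219.3615     7,316.1691
  7     1,468.75     1,182.1246     8,274.8722
  8    26,468.75    20,652.8302   165,222.6413
  Σ                 29,752.0493   200,491.6071
P = 29,752.0493; Macaulay duration = 200,491.6071 / 29,752.0493 = 6.73875 half-year periods = 3.36937 years.
Modified duration = D_Mac / (1 + y) = 3.36937 / 1.0315 = 3.26648 years.

3.266 years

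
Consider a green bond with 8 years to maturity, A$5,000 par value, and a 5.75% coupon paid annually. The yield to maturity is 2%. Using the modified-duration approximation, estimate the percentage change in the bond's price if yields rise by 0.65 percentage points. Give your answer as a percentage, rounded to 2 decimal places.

Periodic yield y = 0.02. Modified duration first:
  t   CF        PV=CF/(1+0.02)^t    t·PV
  1       287.50       281.8627       281.8627
  2       287.50       276.3360       552.6720
  3       287.50       270.9177       812.7530
  4       287.50       265.6056     1,062.4222
  5       287.50       260.3976     1,301.9880
  6       287.50       255.2918     1,531.7506
  7       287.50       250.2861     1,752.0024
  8     5,287.50     4,512.8303    36,102.6427
  Σ                  6,373.5278    43,398.0938
P = 6,373.5278; D_Mac = 6.80912 yrs; D_mod = 6.80912/(1+0.02) = 6.67560 yrs.
ΔP/P ≈ -D_mod · Δy = -6.67560 × (+0.0065) = -0.043391 = -4.3391%.

-4.34%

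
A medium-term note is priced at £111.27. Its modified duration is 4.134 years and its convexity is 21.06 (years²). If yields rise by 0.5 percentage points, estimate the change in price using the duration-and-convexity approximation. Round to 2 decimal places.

-£2.27

Duration effect: -D_mod·Δy = -4.134 × (+0.005) = -0.020670
Convexity effect: ½·C·(Δy)² = 0.5 × 21.06 × (0.005)² = +0.00026325
ΔP/P ≈ -0.020670 + 0.00026325 = -0.02040675
ΔP ≈ 111.27 × (-0.02040675) = -2.2706590725.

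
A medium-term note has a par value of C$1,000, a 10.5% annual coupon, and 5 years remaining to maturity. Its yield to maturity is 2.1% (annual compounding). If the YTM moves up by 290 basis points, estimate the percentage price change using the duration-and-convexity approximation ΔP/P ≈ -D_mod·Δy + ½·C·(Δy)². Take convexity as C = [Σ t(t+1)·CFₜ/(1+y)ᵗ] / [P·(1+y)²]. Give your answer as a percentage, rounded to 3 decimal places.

-11.172%

With y = 0.021:
  t   CF        PV=CF/(1+0.021)^t    t·PV        t(t+1)·PV
  1       105.00       102.8404       102.8404         205.6807
  2       105.00       100.7251       201.4502         604.3507
  3       105.00        98.6534       295.9602       1,183.8408
  4       105.00        96.6243       386.4972       1,932.4859
  5     1,105.00       995.9409     4,979.7045      29,878.2270
  Σ                  1,394.7841     5,966.4525      33,804.5852
P = 1,394.7841; D_Mac = 4.27769 yrs; D_mod = 4.18971 yrs; C = 23.24969.
Duration effect: -4.18971 × (+0.029) = -0.121501
Convexity effect: 0.5 × 23.24969 × (0.029)² = +0.0097765
ΔP/P ≈ -0.121501 + 0.0097765 = -0.111725 = -11.1725%.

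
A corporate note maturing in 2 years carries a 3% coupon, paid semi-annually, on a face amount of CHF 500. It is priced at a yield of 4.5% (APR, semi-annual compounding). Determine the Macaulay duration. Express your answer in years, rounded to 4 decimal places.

1.9554 years

Periodic yield y = 0.0225. Discount each cash flow and weight by its period:
  t   CF        PV=CF/(1+0.0225)^t    t·PV
  1         7.50         7.3350         7.3350
  2         7.50         7.1736        14.3471
  3         7.50         7.0157        21.0471
  4       507.50       464.2830     1,857.1320
  Σ                    485.8072     1,899.8612
Price P = Σ PV = 485.8072.
Macaulay duration = Σ(t·PV) / P = 1,899.8612 / 485.8072 = 3.91073 half-year periods.
In years: 3.91073 / 2 = 1.95537 years.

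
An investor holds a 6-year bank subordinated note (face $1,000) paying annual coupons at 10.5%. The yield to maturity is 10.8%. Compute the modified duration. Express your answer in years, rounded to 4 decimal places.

Periodic yield y = 0.108. First find Macaulay duration:
  t   CF        PV=CF/(1+0.108)^t    t·PV
  1       105.00        94.7653        94.7653
  2       105.00        85.5283       171.0566
  3       105.00        77.1916       231.5748
  4       105.00        69.6675       278.6700
  5       105.00        62.8768       314.3840
  6     1,105.00       597.2054     3,583.2323
  Σ                    987.2349     4,673.6831
P = 987.2349; Macaulay duration = 4,673.6831 / 987.2349 = 4.73411 years.
Modified duration = D_Mac / (1 + y) = 4.73411 / 1.108 = 4.27267 years.

4.2727 years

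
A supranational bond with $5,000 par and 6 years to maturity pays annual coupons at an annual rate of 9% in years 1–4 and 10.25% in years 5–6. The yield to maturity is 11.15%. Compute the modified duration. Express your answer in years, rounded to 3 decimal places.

Periodic yield y = 0.1115. First find Macaulay duration:
  t   CF        PV=CF/(1+0.1115)^t    t·PV
  1       450.00       404.8583       404.8583
  2       450.00       364.2450       728.4900
  3       450.00       327.7058       983.1174
  4       450.00       294.8320     1,179.3281
  5       512.50       302.0971     1,510.4854
  6     5,512.50     2,923.4239    17,540.5437
  Σ                  4,617.1621    22,346.8228
P = 4,617.1621; Macaulay duration = 22,346.8228 / 4,617.1621 = 4.83995 years.
Modified duration = D_Mac / (1 + y) = 4.83995 / 1.1115 = 4.35443 years.

4.354 years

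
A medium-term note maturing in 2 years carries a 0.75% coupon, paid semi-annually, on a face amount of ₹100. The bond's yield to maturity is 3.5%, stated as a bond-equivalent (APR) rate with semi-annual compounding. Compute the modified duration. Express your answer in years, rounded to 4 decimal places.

1.9543 years

Periodic yield y = 0.0175. First find Macaulay duration:
  t   CF        PV=CF/(1+0.0175)^t    t·PV
  1        0.375         0.3686         0.3686
  2        0.375         0.3622         0.7244
  3        0.375         0.3560         1.0679
  4      100.375        93.6457       374.5828
  Σ                     94.7325       376.7438
P = 94.7325; Macaulay duration = 376.7438 / 94.7325 = 3.97692 half-year periods = 1.98846 years.
Modified duration = D_Mac / (1 + y) = 1.98846 / 1.0175 = 1.95426 years.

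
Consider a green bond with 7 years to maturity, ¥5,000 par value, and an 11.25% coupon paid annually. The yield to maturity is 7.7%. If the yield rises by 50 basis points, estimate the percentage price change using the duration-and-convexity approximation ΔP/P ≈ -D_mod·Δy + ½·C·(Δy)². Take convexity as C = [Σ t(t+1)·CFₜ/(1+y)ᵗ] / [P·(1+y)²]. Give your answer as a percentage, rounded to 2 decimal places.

-2.45%

With y = 0.077:
  t   CF        PV=CF/(1+0.077)^t    t·PV        t(t+1)·PV
  1       562.50       522.2841       522.2841       1,044.5682
  2       562.50       484.9435       969.8869       2,909.6608
  3       562.50       450.2725     1,350.8175       5,403.2699
  4       562.50       418.0803     1,672.3212       8,361.6062
  5       562.50       388.1897     1,940.9485      11,645.6911
  6       562.50       360.4361     2,162.6167      15,138.3171
  7     5,562.50     3,309.4826    23,166.3781     185,331.0251
  Σ                  5,933.6888    31,785.2532     229,834.1384
P = 5,933.6888; D_Mac = 5.35674 yrs; D_mod = 4.97376 yrs; C = 33.39323.
Duration effect: -4.97376 × (+0.005) = -0.024869
Convexity effect: 0.5 × 33.39323 × (0.005)² = +0.0004174
ΔP/P ≈ -0.024869 + 0.0004174 = -0.024451 = -2.4451%.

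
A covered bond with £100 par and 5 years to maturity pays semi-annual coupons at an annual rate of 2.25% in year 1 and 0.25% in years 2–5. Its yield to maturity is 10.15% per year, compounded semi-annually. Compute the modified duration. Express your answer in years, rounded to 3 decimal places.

Periodic yield y = 0.05075. First find Macaulay duration:
  t   CF        PV=CF/(1+0.05075)^t    t·PV
  1        1.125         1.0707         1.0707
  2        1.125         1.0190         2.0379
  3        0.125         0.1077         0.3232
  4        0.125         0.1025         0.4102
  5        0.125         0.0976         0.4880
  6        0.125         0.0929         0.5573
  7        0.125         0.0884         0.6187
  8        0.125         0.0841         0.6730
  9        0.125         0.0801         0.7205
  10     100.125        61.0307       610.3073
  Σ                     63.7737       617.2068
P = 63.7737; Macaulay duration = 617.2068 / 63.7737 = 9.67808 half-year periods = 4.83904 years.
Modified duration = D_Mac / (1 + y) = 4.83904 / 1.05075 = 4.60532 years.

4.605 years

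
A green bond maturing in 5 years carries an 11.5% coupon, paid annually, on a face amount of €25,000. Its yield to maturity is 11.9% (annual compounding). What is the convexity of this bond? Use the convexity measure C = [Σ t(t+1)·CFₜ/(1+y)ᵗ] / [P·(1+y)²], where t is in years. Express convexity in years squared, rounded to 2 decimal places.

With y = 0.119:
  t   CF        PV=CF/(1+0.119)^t    t·PV        t(t+1)·PV
  1     2,875.00     2,569.2583     2,569.2583       5,138.5165
  2     2,875.00     2,296.0306     4,592.0612      13,776.1837
  3     2,875.00     2,051.8594     6,155.5781      24,622.3123
  4     2,875.00     1,833.6545     7,334.6179      36,673.0895
  5    27,875.00    15,887.8248    79,439.1242     476,634.7455
  Σ                 24,638.6276   100,090.6397     556,844.8476
P = 24,638.6276.
Convexity = Σ t(t+1)·PV / [P·(1+y)²] = 556,844.8476 / (24,638.6276 × 1.252161) = 18.04918.

18.05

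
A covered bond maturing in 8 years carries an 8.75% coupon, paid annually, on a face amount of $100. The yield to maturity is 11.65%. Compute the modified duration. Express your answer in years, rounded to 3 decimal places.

Periodic yield y = 0.1165. First find Macaulay duration:
  t   CF        PV=CF/(1+0.1165)^t    t·PV
  1         8.75         7.8370         7.8370
  2         8.75         7.0192        14.0385
  3         8.75         6.2868        18.8605
  4         8.75         5.6308        22.5234
  5         8.75         5.0433        25.2165
  6         8.75         4.5171        27.1023
  7         8.75         4.0457        28.3201
  8       108.75        45.0360       360.2877
  Σ                     85.4160       504.1860
P = 85.4160; Macaulay duration = 504.1860 / 85.4160 = 5.90271 years.
Modified duration = D_Mac / (1 + y) = 5.90271 / 1.1165 = 5.28680 years.

5.287 years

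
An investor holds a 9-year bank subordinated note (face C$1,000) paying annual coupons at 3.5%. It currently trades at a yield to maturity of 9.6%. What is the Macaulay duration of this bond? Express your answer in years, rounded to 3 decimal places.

7.534 years

Periodic yield y = 0.096. Discount each cash flow and weight by its year:
  t   CF        PV=CF/(1+0.096)^t    t·PV
  1        35.00        31.9343        31.9343
  2        35.00        29.1371        58.2743
  3        35.00        26.5850        79.7549
  4        35.00        24.2564        97.0255
  5        35.00        22.1317       110.6586
  6        35.00        20.1932       121.1591
  7        35.00        18.4244       128.9710
  8        35.00        16.8106       134.4849
  9     1,035.00       453.5711     4,082.1398
  Σ                    643.0438     4,844.4025
Price P = Σ PV = 643.0438.
Macaulay duration = Σ(t·PV) / P = 4,844.4025 / 643.0438 = 7.53355 years.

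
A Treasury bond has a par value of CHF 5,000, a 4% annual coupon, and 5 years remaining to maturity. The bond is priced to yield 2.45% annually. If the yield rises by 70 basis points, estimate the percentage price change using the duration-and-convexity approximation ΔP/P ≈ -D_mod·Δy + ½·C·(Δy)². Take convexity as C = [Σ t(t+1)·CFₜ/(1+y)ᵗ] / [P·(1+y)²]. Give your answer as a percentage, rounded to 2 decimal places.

With y = 0.0245:
  t   CF        PV=CF/(1+0.0245)^t    t·PV        t(t+1)·PV
  1       200.00       195.2172       195.2172         390.4344
  2       200.00       190.5487       381.0975       1,143.2924
  3       200.00       185.9919       557.9758       2,231.9032
  4       200.00       181.5441       726.1764       3,630.8820
  5     5,200.00     4,607.2686    23,036.3429     138,218.0573
  Σ                  5,360.5705    24,896.8097     145,614.5694
P = 5,360.5705; D_Mac = 4.64443 yrs; D_mod = 4.53337 yrs; C = 25.88033.
Duration effect: -4.53337 × (+0.007) = -0.031734
Convexity effect: 0.5 × 25.88033 × (0.007)² = +0.0006341
ΔP/P ≈ -0.031734 + 0.0006341 = -0.031099 = -3.1099%.

-3.11%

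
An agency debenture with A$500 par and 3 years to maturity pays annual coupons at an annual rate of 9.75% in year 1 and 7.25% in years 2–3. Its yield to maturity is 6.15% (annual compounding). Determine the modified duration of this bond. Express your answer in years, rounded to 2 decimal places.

Periodic yield y = 0.0615. First find Macaulay duration:
  t   CF        PV=CF/(1+0.0615)^t    t·PV
  1        48.75        45.9256        45.9256
  2        36.25        32.1713        64.3425
  3       536.25       448.3398     1,345.0194
  Σ                    526.4366     1,455.2875
P = 526.4366; Macaulay duration = 1,455.2875 / 526.4366 = 2.76441 years.
Modified duration = D_Mac / (1 + y) = 2.76441 / 1.0615 = 2.60425 years.

2.60 years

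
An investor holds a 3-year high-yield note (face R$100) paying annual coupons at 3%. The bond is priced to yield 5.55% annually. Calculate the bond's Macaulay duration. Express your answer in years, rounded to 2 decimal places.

Periodic yield y = 0.0555. Discount each cash flow and weight by its year:
  t   CF        PV=CF/(1+0.0555)^t    t·PV
  1         3.00         2.8423         2.8423
  2         3.00         2.6928         5.3856
  3       103.00        87.5916       262.7748
  Σ                     93.1267       271.0027
Price P = Σ PV = 93.1267.
Macaulay duration = Σ(t·PV) / P = 271.0027 / 93.1267 = 2.91004 years.

2.91 years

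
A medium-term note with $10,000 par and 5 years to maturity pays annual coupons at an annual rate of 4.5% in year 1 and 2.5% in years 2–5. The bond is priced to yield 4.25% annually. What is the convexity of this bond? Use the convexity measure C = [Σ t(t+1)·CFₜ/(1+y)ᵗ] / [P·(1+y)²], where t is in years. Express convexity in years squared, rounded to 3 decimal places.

25.289

With y = 0.0425:
  t   CF        PV=CF/(1+0.0425)^t    t·PV        t(t+1)·PV
  1       450.00       431.6547       431.6547         863.3094
  2       250.00       230.0318       460.0636       1,380.1908
  3       250.00       220.6540       661.9620       2,647.8481
  4       250.00       211.6585       846.6341       4,233.1704
  5    10,250.00     8,324.2200    41,621.0998     249,726.5986
  Σ                  9,418.2190    44,021.4141     258,851.1172
P = 9,418.2190.
Convexity = Σ t(t+1)·PV / [P·(1+y)²] = 258,851.1172 / (9,418.2190 × 1.086806) = 25.28885.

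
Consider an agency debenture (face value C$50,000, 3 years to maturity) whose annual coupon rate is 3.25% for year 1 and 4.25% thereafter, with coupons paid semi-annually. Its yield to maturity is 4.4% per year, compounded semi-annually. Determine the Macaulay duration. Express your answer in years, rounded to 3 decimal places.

Periodic yield y = 0.022. Discount each cash flow and weight by its period:
  t   CF        PV=CF/(1+0.022)^t    t·PV
  1       812.50       795.0098       795.0098
  2       812.50       777.8961     1,555.7921
  3     1,062.50       995.3510     2,986.0530
  4     1,062.50       973.9246     3,895.6986
  5     1,062.50       952.9595     4,764.7977
  6    51,062.50    44,812.2447   268,873.4684
  Σ                 49,307.3858   282,870.8195
Price P = Σ PV = 49,307.3858.
Macaulay duration = Σ(t·PV) / P = 282,870.8195 / 49,307.3858 = 5.73689 half-year periods.
In years: 5.73689 / 2 = 2.86844 years.

2.868 years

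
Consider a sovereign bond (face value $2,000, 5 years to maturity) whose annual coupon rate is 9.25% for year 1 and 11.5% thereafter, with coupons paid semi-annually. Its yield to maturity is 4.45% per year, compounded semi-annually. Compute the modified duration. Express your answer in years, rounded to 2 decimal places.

Periodic yield y = 0.02225. First find Macaulay duration:
  t   CF        PV=CF/(1+0.02225)^t    t·PV
  1        92.50        90.4867        90.4867
  2        92.50        88.5172       177.0343
  3       115.00       107.6531       322.9593
  4       115.00       105.3099       421.2398
  5       115.00       103.0178       515.0890
  6       115.00       100.7755       604.6532
  7       115.00        98.5821       690.0746
  8       115.00        96.4364       771.4910
  9       115.00        94.3374       849.0363
  10    2,115.00     1,697.2241    16,972.2406
  Σ                  2,582.3401    21,414.3048
P = 2,582.3401; Macaulay duration = 21,414.3048 / 2,582.3401 = 8.29260 half-year periods = 4.14630 years.
Modified duration = D_Mac / (1 + y) = 4.14630 / 1.02225 = 4.05605 years.

4.06 years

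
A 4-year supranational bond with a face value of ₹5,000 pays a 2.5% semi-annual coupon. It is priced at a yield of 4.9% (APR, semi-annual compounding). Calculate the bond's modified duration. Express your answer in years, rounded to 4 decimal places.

Periodic yield y = 0.0245. First find Macaulay duration:
  t   CF        PV=CF/(1+0.0245)^t    t·PV
  1        62.50        61.0054        61.0054
  2        62.50        59.5465       119.0930
  3        62.50        58.1225       174.3674
  4        62.50        56.7325       226.9301
  5        62.50        55.3758       276.8791
  6        62.50        54.0516       324.3094
  7        62.50        52.7590       369.3128
  8     5,062.50     4,171.2799    33,370.2393
  Σ                  4,568.8731    34,922.1365
P = 4,568.8731; Macaulay duration = 34,922.1365 / 4,568.8731 = 7.64349 half-year periods = 3.82175 years.
Modified duration = D_Mac / (1 + y) = 3.82175 / 1.0245 = 3.73035 years.

3.7304 years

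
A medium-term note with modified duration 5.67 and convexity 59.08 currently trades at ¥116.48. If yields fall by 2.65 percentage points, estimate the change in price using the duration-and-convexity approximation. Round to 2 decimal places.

Duration effect: -D_mod·Δy = -5.67 × (-0.0265) = +0.150255
Convexity effect: ½·C·(Δy)² = 0.5 × 59.08 × (-0.0265)² = +0.020744465
ΔP/P ≈ +0.150255 + 0.020744465 = +0.170999465
ΔP ≈ 116.48 × (+0.170999465) = +19.9180176832.

+¥19.92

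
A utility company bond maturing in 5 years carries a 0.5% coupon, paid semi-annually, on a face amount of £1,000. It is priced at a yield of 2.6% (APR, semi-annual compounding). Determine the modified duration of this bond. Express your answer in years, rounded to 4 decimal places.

4.8771 years

Periodic yield y = 0.013. First find Macaulay duration:
  t   CF        PV=CF/(1+0.013)^t    t·PV
  1         2.50         2.4679         2.4679
  2         2.50         2.4362         4.8725
  3         2.50         2.4050         7.2149
  4         2.50         2.3741         9.4965
  5         2.50         2.3437        11.7183
  6         2.50         2.3136        13.8814
  7         2.50         2.2839        15.9872
  8         2.50         2.2546        18.0366
  9         2.50         2.2256        20.0308
  10    1,002.50       881.0284     8,810.2844
  Σ                    902.1330     8,913.9904
P = 902.1330; Macaulay duration = 8,913.9904 / 902.1330 = 9.88102 half-year periods = 4.94051 years.
Modified duration = D_Mac / (1 + y) = 4.94051 / 1.013 = 4.87711 years.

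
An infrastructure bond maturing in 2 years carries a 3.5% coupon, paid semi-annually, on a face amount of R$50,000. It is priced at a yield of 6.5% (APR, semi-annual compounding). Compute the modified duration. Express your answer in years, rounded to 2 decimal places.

Periodic yield y = 0.0325. First find Macaulay duration:
  t   CF        PV=CF/(1+0.0325)^t    t·PV
  1       875.00       847.4576       847.4576
  2       875.00       820.7822     1,641.5644
  3       875.00       794.9464     2,384.8393
  4    50,875.00    44,765.5764   179,062.3056
  Σ                 47,228.7627   183,936.1670
P = 47,228.7627; Macaulay duration = 183,936.1670 / 47,228.7627 = 3.89458 half-year periods = 1.94729 years.
Modified duration = D_Mac / (1 + y) = 1.94729 / 1.0325 = 1.88599 years.

1.89 years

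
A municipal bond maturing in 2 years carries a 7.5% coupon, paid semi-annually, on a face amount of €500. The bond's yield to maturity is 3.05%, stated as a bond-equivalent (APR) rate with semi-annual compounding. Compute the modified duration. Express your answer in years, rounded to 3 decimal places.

Periodic yield y = 0.01525. First find Macaulay duration:
  t   CF        PV=CF/(1+0.01525)^t    t·PV
  1        18.75        18.4684        18.4684
  2        18.75        18.1909        36.3819
  3        18.75        17.9177        53.7531
  4       518.75       488.2768     1,953.1073
  Σ                    542.8538     2,061.7107
P = 542.8538; Macaulay duration = 2,061.7107 / 542.8538 = 3.79791 half-year periods = 1.89896 years.
Modified duration = D_Mac / (1 + y) = 1.89896 / 1.01525 = 1.87043 years.

1.870 years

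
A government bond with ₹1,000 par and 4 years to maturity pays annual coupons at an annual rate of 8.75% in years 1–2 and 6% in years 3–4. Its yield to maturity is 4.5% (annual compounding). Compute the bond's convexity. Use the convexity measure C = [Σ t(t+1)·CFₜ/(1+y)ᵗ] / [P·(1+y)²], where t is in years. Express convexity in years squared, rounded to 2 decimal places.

15.79

With y = 0.045:
  t   CF        PV=CF/(1+0.045)^t    t·PV        t(t+1)·PV
  1        87.50        83.7321        83.7321         167.4641
  2        87.50        80.1264       160.2527         480.7582
  3        60.00        52.5778       157.7334         630.9336
  4     1,060.00       888.8750     3,555.5001      17,777.5005
  Σ                  1,105.3112     3,957.2183      19,056.6564
P = 1,105.3112.
Convexity = Σ t(t+1)·PV / [P·(1+y)²] = 19,056.6564 / (1,105.3112 × 1.092025) = 15.78809.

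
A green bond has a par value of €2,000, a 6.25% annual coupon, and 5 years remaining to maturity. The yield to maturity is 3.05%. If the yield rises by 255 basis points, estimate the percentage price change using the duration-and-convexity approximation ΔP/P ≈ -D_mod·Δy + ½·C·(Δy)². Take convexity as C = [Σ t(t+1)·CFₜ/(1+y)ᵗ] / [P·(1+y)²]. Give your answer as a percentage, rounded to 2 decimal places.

-10.31%

With y = 0.0305:
  t   CF        PV=CF/(1+0.0305)^t    t·PV        t(t+1)·PV
  1       125.00       121.3003       121.3003         242.6007
  2       125.00       117.7102       235.4204         706.2611
  3       125.00       114.2263       342.6788       1,370.7153
  4       125.00       110.8455       443.3820       2,216.9098
  5     2,125.00     1,828.6010     9,143.0050      54,858.0301
  Σ                  2,292.6833    10,285.7865      59,394.5170
P = 2,292.6833; D_Mac = 4.48635 yrs; D_mod = 4.35357 yrs; C = 24.39531.
Duration effect: -4.35357 × (+0.0255) = -0.111016
Convexity effect: 0.5 × 24.39531 × (0.0255)² = +0.0079315
ΔP/P ≈ -0.111016 + 0.0079315 = -0.103084 = -10.3084%.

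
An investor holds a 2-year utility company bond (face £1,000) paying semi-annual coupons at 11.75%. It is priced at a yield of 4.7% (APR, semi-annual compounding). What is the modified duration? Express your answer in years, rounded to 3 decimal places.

1.808 years

Periodic yield y = 0.0235. First find Macaulay duration:
  t   CF        PV=CF/(1+0.0235)^t    t·PV
  1        58.75        57.4011        57.4011
  2        58.75        56.0831       112.1662
  3        58.75        54.7954       164.3863
  4     1,058.75       964.8105     3,859.2421
  Σ                  1,133.0902     4,193.1957
P = 1,133.0902; Macaulay duration = 4,193.1957 / 1,133.0902 = 3.70067 half-year periods = 1.85034 years.
Modified duration = D_Mac / (1 + y) = 1.85034 / 1.0235 = 1.80785 years.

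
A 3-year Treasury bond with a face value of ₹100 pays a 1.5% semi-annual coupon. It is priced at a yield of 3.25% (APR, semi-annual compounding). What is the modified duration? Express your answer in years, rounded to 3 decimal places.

2.896 years

Periodic yield y = 0.01625. First find Macaulay duration:
  t   CF        PV=CF/(1+0.01625)^t    t·PV
  1         0.75         0.7380         0.7380
  2         0.75         0.7262         1.4524
  3         0.75         0.7146         2.1438
  4         0.75         0.7032         2.8127
  5         0.75         0.6919         3.4596
  6       100.75        91.4622       548.7733
  Σ                     95.0361       559.3798
P = 95.0361; Macaulay duration = 559.3798 / 95.0361 = 5.88597 half-year periods = 2.94299 years.
Modified duration = D_Mac / (1 + y) = 2.94299 / 1.01625 = 2.89593 years.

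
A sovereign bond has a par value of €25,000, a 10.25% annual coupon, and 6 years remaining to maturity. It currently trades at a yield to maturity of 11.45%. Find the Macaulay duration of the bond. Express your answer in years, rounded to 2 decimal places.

Periodic yield y = 0.1145. Discount each cash flow and weight by its year:
  t   CF        PV=CF/(1+0.1145)^t    t·PV
  1     2,562.50     2,299.2373     2,299.2373
  2     2,562.50     2,063.0214     4,126.0428
  3     2,562.50     1,851.0735     5,553.2204
  4     2,562.50     1,660.9004     6,643.6015
  5     2,562.50     1,490.2650     7,451.3251
  6    27,562.50    14,382.6254    86,295.7525
  Σ                 23,747.1230   112,369.1796
Price P = Σ PV = 23,747.1230.
Macaulay duration = Σ(t·PV) / P = 112,369.1796 / 23,747.1230 = 4.73191 years.

4.73 years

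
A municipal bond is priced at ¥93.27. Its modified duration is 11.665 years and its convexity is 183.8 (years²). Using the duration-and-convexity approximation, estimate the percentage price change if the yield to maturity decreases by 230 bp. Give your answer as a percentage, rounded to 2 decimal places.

+31.69%

Duration effect: -D_mod·Δy = -11.665 × (-0.023) = +0.268295
Convexity effect: ½·C·(Δy)² = 0.5 × 183.8 × (-0.023)² = +0.0486151
ΔP/P ≈ +0.268295 + 0.0486151 = +0.3169101
= +31.69101%.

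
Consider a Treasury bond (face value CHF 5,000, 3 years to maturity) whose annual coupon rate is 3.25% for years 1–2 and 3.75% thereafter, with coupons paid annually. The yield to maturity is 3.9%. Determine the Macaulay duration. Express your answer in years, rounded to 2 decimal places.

2.91 years

Periodic yield y = 0.039. Discount each cash flow and weight by its year:
  t   CF        PV=CF/(1+0.039)^t    t·PV
  1       162.50       156.4004       156.4004
  2       162.50       150.5297       301.0595
  3     5,187.50     4,624.9971    13,874.9914
  Σ                  4,931.9272    14,332.4512
Price P = Σ PV = 4,931.9272.
Macaulay duration = Σ(t·PV) / P = 14,332.4512 / 4,931.9272 = 2.90605 years.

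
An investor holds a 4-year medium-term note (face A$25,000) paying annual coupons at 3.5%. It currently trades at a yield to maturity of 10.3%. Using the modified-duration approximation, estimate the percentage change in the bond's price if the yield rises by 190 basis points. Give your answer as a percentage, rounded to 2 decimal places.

-6.50%

Periodic yield y = 0.103. Modified duration first:
  t   CF        PV=CF/(1+0.103)^t    t·PV
  1       875.00       793.2910       793.2910
  2       875.00       719.2122     1,438.4243
  3       875.00       652.0509     1,956.1528
  4    25,875.00    17,481.4845    69,925.9379
  Σ                 19,646.0386    74,113.8060
P = 19,646.0386; D_Mac = 3.77246 yrs; D_mod = 3.77246/(1+0.103) = 3.42018 yrs.
ΔP/P ≈ -D_mod · Δy = -3.42018 × (+0.019) = -0.064983 = -6.4983%.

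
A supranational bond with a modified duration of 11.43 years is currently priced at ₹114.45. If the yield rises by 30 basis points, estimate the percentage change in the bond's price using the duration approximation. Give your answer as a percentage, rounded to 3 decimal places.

Duration approximation: ΔP/P ≈ -D_mod · Δy = -11.43 × (+0.003) = -0.034290.
As a percentage: -3.4290%.

-3.429%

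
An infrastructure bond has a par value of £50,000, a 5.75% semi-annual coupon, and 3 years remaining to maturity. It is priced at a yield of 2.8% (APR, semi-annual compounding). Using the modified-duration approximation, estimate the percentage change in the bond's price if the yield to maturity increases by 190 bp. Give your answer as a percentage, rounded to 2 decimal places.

-5.26%

Periodic yield y = 0.014. Modified duration first:
  t   CF        PV=CF/(1+0.014)^t    t·PV
  1     1,437.50     1,417.6529     1,417.6529
  2     1,437.50     1,398.0797     2,796.1595
  3     1,437.50     1,378.7769     4,136.3306
  4     1,437.50     1,359.7405     5,438.9620
  5     1,437.50     1,340.9670     6,704.8348
  6    51,437.50    47,320.8048   283,924.8290
  Σ                 54,216.0218   304,418.7688
P = 54,216.0218; D_Mac = 5.61492 half-year periods = 2.80746 yrs; D_mod = 2.80746/(1+0.014) = 2.76870 yrs.
ΔP/P ≈ -D_mod · Δy = -2.76870 × (+0.019) = -0.052605 = -5.2605%.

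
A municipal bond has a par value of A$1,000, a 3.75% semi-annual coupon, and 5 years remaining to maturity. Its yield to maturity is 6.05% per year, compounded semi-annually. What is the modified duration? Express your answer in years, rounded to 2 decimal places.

4.45 years

Periodic yield y = 0.03025. First find Macaulay duration:
  t   CF        PV=CF/(1+0.03025)^t    t·PV
  1        18.75        18.1995        18.1995
  2        18.75        17.6651        35.3302
  3        18.75        17.1464        51.4393
  4        18.75        16.6430        66.5719
  5        18.75        16.1543        80.7715
  6        18.75        15.6800        94.0799
  7        18.75        15.2196       106.5371
  8        18.75        14.7727       118.1817
  9        18.75        14.3390       129.0506
  10    1,018.75       756.2082     7,562.0821
  Σ                    902.0277     8,262.2438
P = 902.0277; Macaulay duration = 8,262.2438 / 902.0277 = 9.15963 half-year periods = 4.57982 years.
Modified duration = D_Mac / (1 + y) = 4.57982 / 1.03025 = 4.44535 years.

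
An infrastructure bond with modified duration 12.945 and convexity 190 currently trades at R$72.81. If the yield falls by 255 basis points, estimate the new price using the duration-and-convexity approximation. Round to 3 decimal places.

R$101.342

Duration effect: -D_mod·Δy = -12.945 × (-0.0255) = +0.3300975
Convexity effect: ½·C·(Δy)² = 0.5 × 190 × (-0.0255)² = +0.06177375
ΔP/P ≈ +0.3300975 + 0.06177375 = +0.39187125
New price ≈ 72.81 × (1 + 0.39187125) = 101.3421457125.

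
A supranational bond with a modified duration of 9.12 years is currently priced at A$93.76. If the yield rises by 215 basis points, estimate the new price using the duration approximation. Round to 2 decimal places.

Duration approximation: ΔP/P ≈ -D_mod · Δy = -9.12 × (+0.0215) = -0.196080.
New price ≈ 93.76 × (1 - 0.196080) = 75.3755392.

A$75.38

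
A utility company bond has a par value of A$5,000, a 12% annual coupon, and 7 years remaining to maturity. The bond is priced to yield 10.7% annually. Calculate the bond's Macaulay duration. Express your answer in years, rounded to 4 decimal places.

Periodic yield y = 0.107. Discount each cash flow and weight by its year:
  t   CF        PV=CF/(1+0.107)^t    t·PV
  1       600.00       542.0054       542.0054
  2       600.00       489.6165       979.2329
  3       600.00       442.2913     1,326.8739
  4       600.00       399.5405     1,598.1618
  5       600.00       360.9218     1,804.6091
  6       600.00       326.0360     1,956.2159
  7     5,600.00     2,748.8730    19,242.1112
  Σ                  5,309.2845    27,449.2103
Price P = Σ PV = 5,309.2845.
Macaulay duration = Σ(t·PV) / P = 27,449.2103 / 5,309.2845 = 5.17004 years.

5.1700 years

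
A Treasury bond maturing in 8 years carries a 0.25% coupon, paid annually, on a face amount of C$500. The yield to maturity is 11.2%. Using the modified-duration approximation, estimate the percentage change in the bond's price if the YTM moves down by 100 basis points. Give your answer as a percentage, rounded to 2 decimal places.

+7.09%

Periodic yield y = 0.112. Modified duration first:
  t   CF        PV=CF/(1+0.112)^t    t·PV
  1         1.25         1.1241         1.1241
  2         1.25         1.0109         2.0218
  3         1.25         0.9091         2.7272
  4         1.25         0.8175         3.2700
  5         1.25         0.7352         3.6758
  6         1.25         0.6611         3.9667
  7         1.25         0.5945         4.1617
  8       501.25       214.3957     1,715.1657
  Σ                    220.2481     1,736.1131
P = 220.2481; D_Mac = 7.88253 yrs; D_mod = 7.88253/(1+0.112) = 7.08861 yrs.
ΔP/P ≈ -D_mod · Δy = -7.08861 × (-0.01) = +0.070886 = +7.0886%.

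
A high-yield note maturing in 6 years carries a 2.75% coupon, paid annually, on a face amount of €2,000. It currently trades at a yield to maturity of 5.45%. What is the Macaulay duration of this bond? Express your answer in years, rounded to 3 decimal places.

5.578 years

Periodic yield y = 0.0545. Discount each cash flow and weight by its year:
  t   CF        PV=CF/(1+0.0545)^t    t·PV
  1        55.00        52.1574        52.1574
  2        55.00        49.4618        98.9235
  3        55.00        46.9054       140.7162
  4        55.00        44.4812       177.9247
  5        55.00        42.1823       210.9113
  6     2,055.00     1,494.6253     8,967.7516
  Σ                  1,729.8133     9,648.3848
Price P = Σ PV = 1,729.8133.
Macaulay duration = Σ(t·PV) / P = 9,648.3848 / 1,729.8133 = 5.57770 years.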